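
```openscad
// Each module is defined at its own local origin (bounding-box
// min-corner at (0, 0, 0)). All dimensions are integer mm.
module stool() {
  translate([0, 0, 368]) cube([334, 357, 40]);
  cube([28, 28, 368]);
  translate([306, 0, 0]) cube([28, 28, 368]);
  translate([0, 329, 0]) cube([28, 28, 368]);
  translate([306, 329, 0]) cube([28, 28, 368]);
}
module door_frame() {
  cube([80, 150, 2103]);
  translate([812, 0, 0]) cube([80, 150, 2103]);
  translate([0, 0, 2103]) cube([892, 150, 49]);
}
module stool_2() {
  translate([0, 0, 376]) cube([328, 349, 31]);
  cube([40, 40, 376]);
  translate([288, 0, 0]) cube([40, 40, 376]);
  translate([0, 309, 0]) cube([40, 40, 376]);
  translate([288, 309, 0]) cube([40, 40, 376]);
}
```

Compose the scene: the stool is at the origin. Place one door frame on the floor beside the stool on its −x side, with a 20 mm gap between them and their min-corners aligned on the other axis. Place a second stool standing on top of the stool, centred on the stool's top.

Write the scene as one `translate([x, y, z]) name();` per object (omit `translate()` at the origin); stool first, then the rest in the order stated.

stool();
translate([-912, 0, 0]) door_frame();
translate([3, 4, 408]) stool_2();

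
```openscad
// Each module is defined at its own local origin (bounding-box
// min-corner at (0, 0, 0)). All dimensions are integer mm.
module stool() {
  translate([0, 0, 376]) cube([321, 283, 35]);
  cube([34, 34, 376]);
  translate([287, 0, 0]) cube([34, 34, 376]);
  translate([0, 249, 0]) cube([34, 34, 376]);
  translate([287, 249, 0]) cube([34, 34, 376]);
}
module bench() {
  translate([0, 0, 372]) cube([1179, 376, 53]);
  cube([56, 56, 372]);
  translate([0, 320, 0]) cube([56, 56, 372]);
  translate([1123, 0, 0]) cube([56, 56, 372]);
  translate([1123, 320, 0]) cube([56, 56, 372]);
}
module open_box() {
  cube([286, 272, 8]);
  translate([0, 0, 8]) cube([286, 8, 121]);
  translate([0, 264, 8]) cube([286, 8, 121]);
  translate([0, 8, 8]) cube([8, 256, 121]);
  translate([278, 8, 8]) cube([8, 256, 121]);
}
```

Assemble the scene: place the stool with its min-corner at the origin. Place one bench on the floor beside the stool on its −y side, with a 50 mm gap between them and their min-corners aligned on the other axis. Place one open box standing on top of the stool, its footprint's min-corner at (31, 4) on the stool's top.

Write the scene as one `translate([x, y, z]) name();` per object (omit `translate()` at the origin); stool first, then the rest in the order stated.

stool();
translate([0, -426, 0]) bench();
translate([31, 4, 411]) open_box();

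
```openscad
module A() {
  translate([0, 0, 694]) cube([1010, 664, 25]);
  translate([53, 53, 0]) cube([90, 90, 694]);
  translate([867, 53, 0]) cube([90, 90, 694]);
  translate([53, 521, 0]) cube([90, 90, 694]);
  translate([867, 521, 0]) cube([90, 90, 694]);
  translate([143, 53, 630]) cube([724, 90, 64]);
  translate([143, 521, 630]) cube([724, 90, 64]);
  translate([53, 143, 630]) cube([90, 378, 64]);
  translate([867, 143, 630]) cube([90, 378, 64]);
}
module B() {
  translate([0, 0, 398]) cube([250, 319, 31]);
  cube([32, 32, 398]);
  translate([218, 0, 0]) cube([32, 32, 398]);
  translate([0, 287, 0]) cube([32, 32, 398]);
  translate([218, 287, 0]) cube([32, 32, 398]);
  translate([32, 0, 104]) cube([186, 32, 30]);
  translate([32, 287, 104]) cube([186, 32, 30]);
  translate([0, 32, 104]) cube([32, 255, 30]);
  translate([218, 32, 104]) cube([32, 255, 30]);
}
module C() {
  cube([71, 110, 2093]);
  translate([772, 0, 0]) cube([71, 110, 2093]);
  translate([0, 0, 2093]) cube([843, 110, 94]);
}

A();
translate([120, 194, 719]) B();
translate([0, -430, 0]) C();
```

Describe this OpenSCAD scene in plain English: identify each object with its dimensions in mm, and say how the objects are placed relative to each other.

A is a table: top 1010 mm (x) × 664 mm (y), 25 mm thick, upper face at z = 719 mm, on four 90×90 mm square legs, each inset 53 mm from the nearest pair of top edges, running from z = 0 to the bottom of the top. Four apron rails, 90 mm thick and 64 mm tall, run between adjacent legs with their top edges flush with the underside of the top and their outer faces flush with the legs' outer faces.

B is a simple wooden stool: a rectangular seat 250 mm (x) by 319 mm (y), 31 mm thick, top face at z = 429 mm, on four square legs, each 32×32 mm in cross-section. The legs rest on z = 0, each flush with a corner of the seat. Four stretchers, 32 mm wide and 30 mm tall, connect adjacent legs with their undersides at z = 104 mm, each running between the inner faces of the legs it joins and aligned with the legs' outer faces on the other axis.

C is a rectangular door frame: two vertical jambs of 71×110 mm section, 2093 mm tall, with a clear opening 701 mm wide between their inner faces. A header 94 mm tall and 110 mm deep lies on top of the jambs and spans the full outside width.

The stool is on top of the table. The door frame is on the floor beside the table on its −y side.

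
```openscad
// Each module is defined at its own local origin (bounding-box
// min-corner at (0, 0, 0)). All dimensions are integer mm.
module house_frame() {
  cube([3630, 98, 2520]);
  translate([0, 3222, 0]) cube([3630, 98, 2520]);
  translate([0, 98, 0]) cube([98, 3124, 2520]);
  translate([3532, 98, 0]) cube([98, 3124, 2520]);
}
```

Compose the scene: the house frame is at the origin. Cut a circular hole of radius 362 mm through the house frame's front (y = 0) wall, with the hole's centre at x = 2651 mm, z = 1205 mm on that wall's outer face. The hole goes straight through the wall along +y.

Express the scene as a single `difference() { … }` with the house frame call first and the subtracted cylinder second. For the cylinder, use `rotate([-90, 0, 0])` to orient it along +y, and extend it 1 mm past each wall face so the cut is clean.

difference() {
  house_frame();
  translate([2651, -1, 1205]) rotate([-90, 0, 0]) cylinder(h = 100, r = 362);
}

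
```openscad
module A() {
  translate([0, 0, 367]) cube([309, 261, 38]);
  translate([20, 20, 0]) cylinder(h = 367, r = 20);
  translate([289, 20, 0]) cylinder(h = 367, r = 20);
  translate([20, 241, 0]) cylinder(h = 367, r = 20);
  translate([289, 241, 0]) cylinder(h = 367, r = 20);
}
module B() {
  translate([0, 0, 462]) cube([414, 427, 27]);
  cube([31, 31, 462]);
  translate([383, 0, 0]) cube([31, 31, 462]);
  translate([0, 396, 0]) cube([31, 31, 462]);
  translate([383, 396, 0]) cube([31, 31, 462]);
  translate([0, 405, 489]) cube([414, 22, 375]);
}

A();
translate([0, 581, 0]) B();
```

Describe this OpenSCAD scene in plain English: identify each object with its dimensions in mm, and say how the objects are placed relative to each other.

A is a four-legged stool. The seat is 309×261 mm, 38 mm thick, top at z = 405 mm. It stands on four round legs, each 40 mm in diameter, from z = 0 to the seat underside, each leg's axis is inset half a diameter from the nearest pair of seat edges (so the leg's bounding box is flush with the corner).

B is a chair: 414×427 mm seat, 27 mm thick, top at z = 489 mm, on four 31 mm square corner legs flush with the seat edges. A 22 mm thick backrest slab spans the full seat width, extending 375 mm above the seat top, its back face flush with the seat's +y edge.

The chair is on the floor beside the stool on its +y side.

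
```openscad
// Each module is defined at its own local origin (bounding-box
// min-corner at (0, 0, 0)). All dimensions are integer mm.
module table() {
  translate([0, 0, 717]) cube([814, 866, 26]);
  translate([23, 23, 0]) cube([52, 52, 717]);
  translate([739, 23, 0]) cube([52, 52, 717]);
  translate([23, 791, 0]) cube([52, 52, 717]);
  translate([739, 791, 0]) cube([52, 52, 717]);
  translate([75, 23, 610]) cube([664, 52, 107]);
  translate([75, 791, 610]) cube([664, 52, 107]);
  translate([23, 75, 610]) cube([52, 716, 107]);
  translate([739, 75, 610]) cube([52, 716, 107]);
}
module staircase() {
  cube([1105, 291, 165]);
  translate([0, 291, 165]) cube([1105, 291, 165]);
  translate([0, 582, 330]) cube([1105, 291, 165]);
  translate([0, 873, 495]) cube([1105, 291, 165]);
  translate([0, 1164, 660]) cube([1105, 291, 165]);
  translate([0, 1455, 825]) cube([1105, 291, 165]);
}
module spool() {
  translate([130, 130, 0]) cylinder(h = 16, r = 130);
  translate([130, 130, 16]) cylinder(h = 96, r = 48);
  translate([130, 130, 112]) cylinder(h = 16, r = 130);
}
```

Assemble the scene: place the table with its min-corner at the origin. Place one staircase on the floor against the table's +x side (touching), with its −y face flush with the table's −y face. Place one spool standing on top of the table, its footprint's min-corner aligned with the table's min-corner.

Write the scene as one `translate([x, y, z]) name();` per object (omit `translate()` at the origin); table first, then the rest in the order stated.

table();
translate([814, 0, 0]) staircase();
translate([0, 0, 743]) spool();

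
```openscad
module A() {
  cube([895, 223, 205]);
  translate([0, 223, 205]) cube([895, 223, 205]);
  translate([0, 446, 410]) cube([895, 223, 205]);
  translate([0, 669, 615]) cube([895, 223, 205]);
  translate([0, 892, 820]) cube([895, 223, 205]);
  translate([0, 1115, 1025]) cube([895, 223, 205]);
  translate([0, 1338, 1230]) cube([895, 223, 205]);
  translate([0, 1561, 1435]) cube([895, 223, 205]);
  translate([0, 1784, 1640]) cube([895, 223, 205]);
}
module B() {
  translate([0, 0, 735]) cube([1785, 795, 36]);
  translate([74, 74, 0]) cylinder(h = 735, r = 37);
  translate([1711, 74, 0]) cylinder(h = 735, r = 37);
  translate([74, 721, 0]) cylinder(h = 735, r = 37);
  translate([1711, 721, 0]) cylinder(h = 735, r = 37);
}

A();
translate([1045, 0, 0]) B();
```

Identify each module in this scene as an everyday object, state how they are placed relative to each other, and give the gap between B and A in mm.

The table's nearest face is 150 mm from the staircase's +x face.

A is a staircase. B is a table. The table is on the floor beside the staircase on its +x side. The gap between the table and the staircase is 150 mm.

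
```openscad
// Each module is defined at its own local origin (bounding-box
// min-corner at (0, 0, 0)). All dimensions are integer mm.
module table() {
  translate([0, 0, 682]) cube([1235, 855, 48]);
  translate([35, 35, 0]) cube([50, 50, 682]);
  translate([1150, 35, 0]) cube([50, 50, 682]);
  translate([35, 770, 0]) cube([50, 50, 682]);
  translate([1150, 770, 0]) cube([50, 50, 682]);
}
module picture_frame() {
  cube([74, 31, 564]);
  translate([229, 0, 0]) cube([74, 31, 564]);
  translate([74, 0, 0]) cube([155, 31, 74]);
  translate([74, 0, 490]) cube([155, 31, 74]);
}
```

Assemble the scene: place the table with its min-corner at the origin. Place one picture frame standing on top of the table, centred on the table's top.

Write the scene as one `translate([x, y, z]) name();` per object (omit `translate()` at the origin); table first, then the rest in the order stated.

table();
translate([466, 412, 730]) picture_frame();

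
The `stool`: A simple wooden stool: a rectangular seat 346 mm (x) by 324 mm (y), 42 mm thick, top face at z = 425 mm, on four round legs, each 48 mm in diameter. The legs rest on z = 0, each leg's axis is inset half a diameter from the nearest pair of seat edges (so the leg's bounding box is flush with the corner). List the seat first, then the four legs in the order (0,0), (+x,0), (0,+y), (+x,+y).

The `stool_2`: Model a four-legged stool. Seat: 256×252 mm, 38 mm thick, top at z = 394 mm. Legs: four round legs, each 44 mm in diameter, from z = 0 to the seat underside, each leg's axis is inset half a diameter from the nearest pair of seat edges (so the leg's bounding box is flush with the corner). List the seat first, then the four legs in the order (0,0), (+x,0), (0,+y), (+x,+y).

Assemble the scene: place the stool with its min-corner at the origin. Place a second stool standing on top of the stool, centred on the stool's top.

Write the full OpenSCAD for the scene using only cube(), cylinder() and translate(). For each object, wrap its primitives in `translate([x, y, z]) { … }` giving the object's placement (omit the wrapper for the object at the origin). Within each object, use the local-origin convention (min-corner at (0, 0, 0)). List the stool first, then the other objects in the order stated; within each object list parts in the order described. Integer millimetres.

translate([0, 0, 383]) cube([346, 324, 42]);
translate([24, 24, 0]) cylinder(h = 383, r = 24);
translate([322, 24, 0]) cylinder(h = 383, r = 24);
translate([24, 300, 0]) cylinder(h = 383, r = 24);
translate([322, 300, 0]) cylinder(h = 383, r = 24);
translate([45, 36, 425]) {
  translate([0, 0, 356]) cube([256, 252, 38]);
  translate([22, 22, 0]) cylinder(h = 356, r = 22);
  translate([234, 22, 0]) cylinder(h = 356, r = 22);
  translate([22, 230, 0]) cylinder(h = 356, r = 22);
  translate([234, 230, 0]) cylinder(h = 356, r = 22);
}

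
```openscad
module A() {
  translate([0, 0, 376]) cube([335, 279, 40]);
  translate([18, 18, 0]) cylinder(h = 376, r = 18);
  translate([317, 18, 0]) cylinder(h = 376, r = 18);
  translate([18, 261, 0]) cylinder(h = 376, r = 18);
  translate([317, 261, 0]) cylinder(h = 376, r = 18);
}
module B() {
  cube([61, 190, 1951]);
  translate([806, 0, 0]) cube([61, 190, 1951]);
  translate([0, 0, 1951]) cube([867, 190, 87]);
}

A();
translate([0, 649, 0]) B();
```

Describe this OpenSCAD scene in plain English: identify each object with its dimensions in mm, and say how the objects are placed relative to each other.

A is a simple wooden stool: a rectangular seat 335 mm (x) by 279 mm (y), 40 mm thick, top face at z = 416 mm, on four round legs, each 36 mm in diameter. The legs rest on z = 0, each leg's axis is inset half a diameter from the nearest pair of seat edges (so the leg's bounding box is flush with the corner).

B is a door frame. The clear opening is 745 mm wide and 1951 mm high. Two 61 mm wide jambs, 190 mm deep, stand either side of the opening from the floor to the top of the opening. A 87 mm thick head sits across the top of both jambs, spanning the full outside width of the frame.

The door frame is on the floor beside the stool on its +y side.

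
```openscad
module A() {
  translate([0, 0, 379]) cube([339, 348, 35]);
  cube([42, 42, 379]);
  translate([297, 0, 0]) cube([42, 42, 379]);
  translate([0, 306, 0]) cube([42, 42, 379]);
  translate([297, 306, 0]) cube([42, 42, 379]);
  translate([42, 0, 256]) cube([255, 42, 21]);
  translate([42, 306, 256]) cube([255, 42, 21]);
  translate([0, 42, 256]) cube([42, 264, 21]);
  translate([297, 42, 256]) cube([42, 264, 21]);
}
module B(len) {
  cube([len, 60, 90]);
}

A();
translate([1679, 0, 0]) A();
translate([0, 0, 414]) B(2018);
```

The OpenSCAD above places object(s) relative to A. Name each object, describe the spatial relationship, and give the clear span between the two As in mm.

Second stool starts at x = 1679; first ends at x = 339; clear span = 1679 − 339 = 1340 mm.

A is a stool. B is a beam. A beam spans the tops of two stools. The clear span between the two stools is 1340 mm.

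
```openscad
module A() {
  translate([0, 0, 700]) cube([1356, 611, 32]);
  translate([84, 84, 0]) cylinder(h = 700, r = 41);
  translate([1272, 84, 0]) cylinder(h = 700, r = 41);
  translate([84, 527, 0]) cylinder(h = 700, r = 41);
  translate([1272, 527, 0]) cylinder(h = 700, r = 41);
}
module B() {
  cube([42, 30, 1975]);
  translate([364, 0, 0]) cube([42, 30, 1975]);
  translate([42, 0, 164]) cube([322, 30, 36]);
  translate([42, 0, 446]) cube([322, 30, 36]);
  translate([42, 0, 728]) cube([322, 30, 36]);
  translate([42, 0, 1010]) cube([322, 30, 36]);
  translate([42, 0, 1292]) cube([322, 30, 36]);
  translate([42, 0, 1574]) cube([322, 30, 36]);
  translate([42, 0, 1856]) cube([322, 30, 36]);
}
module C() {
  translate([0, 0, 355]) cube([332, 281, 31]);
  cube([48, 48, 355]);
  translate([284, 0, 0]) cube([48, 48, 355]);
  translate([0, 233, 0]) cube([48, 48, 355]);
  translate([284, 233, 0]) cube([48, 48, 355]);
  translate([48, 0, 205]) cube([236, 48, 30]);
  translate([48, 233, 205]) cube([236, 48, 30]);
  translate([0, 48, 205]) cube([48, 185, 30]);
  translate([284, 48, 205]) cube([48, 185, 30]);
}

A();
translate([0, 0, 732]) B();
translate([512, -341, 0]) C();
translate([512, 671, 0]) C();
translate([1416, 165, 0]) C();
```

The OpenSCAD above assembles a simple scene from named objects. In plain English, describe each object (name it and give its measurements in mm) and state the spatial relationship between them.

A is a rectangular dining table. The top is 1356×611×32 mm with its upper surface at z = 732 mm. It stands on four round legs of 82 mm diameter, each leg's bounding box inset 43 mm from the nearest pair of top edges, running from the floor to the underside of the top.

B is a wooden ladder with two side rails of 42×30 mm section and 1975 mm height, set 406 mm apart overall. Between them run 7 rectangular rungs (30 mm deep, 36 mm thick), front faces flush with the rails' −y face. The bottom of the first rung is 164 mm above the floor and each subsequent rung is 282 mm higher than the one below.

C is a four-legged stool. The seat is 332×281 mm, 31 mm thick, top at z = 386 mm. It stands on four square legs, each 48×48 mm in cross-section, from z = 0 to the seat underside, each flush with a corner of the seat. Four stretchers, 48 mm wide and 30 mm tall, connect adjacent legs with their undersides at z = 205 mm, each running between the inner faces of the legs it joins and aligned with the legs' outer faces on the other axis.

The ladder is on top of the table. Three stools sit around the table at the −y, +y, +x sides.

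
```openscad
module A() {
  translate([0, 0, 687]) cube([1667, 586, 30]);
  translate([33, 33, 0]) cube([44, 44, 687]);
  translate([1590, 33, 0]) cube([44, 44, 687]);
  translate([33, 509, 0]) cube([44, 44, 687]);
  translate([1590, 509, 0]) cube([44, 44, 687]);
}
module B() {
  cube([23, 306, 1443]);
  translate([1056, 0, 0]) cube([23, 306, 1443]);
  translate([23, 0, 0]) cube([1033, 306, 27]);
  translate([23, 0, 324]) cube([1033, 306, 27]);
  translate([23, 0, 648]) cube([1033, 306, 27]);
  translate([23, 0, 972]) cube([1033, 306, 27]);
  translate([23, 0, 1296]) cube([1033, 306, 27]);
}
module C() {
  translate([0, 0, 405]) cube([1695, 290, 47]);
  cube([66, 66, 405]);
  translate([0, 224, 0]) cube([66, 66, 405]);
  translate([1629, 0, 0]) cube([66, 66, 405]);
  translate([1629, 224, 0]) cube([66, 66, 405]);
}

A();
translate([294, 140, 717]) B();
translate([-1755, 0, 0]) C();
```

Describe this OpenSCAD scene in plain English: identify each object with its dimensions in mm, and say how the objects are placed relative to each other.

A is a rectangular dining table. The top is 1667×586×30 mm with its upper surface at z = 717 mm. It stands on four 44×44 mm square legs, each inset 33 mm from the nearest pair of top edges, running from the floor to the underside of the top.

B is a bookshelf 1079 mm wide overall, 306 mm deep and 1443 mm tall. The two sides are 23 mm thick vertical panels. 5 horizontal shelves of 27 mm thickness span between the inner faces of the sides; the lowest shelf sits on the floor and shelves are stacked with a clear vertical gap of 297 mm between each pair.

C is a long wooden bench with a 1695 mm (x) × 290 mm (y) seat, 47 mm thick, its top surface 452 mm above the floor. Four 66 mm square legs at the seat corners, flush with the edges, run from z = 0 to the seat underside.

The bookshelf is on top of the table, centred. The bench is on the floor beside the table on its −x side.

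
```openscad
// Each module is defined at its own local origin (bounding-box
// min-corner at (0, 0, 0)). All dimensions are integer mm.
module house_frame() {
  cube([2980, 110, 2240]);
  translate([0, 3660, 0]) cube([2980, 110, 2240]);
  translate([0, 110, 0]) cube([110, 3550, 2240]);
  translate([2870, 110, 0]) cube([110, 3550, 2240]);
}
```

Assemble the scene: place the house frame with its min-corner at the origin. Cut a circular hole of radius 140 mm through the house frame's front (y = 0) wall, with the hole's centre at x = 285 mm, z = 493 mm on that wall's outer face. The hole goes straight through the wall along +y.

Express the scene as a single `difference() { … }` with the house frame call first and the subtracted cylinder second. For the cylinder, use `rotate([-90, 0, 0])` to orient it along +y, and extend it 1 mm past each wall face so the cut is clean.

difference() {
  house_frame();
  translate([285, -1, 493]) rotate([-90, 0, 0]) cylinder(h = 112, r = 140);
}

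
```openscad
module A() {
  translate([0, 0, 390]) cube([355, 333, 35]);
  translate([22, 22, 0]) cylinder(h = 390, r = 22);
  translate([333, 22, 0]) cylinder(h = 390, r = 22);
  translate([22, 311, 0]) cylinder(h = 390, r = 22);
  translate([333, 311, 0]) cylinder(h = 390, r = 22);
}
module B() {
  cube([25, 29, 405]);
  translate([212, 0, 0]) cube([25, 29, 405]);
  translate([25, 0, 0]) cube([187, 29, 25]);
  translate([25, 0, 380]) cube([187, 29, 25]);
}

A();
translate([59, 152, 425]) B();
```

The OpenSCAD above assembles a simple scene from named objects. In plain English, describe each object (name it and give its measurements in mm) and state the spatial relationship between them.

A is a simple wooden stool: a rectangular seat 355 mm (x) by 333 mm (y), 35 mm thick, top face at z = 425 mm, on four round legs, each 44 mm in diameter. The legs rest on z = 0, each leg's axis is inset half a diameter from the nearest pair of seat edges (so the leg's bounding box is flush with the corner).

B is a picture frame with a 187×355 mm rectangular opening (x by z) and a uniform 25 mm border on every side. Frame depth is 29 mm along y. It is built from two vertical stiles running the full outside height and two horizontal rails spanning the gap between the stiles.

The picture frame is on top of the stool, centred.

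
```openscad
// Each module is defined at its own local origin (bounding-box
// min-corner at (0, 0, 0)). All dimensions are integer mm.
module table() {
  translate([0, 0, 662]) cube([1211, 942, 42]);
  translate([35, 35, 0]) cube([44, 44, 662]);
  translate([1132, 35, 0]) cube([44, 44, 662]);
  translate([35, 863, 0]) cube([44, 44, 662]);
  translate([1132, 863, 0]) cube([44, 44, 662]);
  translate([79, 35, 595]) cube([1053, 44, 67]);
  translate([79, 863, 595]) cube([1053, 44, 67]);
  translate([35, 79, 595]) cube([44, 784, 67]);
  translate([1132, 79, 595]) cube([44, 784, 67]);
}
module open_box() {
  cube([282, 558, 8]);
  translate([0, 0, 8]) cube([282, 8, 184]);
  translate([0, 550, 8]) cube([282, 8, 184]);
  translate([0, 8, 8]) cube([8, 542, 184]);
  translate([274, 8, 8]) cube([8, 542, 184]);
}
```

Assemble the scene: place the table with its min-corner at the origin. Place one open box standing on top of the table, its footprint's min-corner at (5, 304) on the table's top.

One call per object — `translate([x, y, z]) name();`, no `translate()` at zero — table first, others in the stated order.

table();
translate([5, 304, 704]) open_box();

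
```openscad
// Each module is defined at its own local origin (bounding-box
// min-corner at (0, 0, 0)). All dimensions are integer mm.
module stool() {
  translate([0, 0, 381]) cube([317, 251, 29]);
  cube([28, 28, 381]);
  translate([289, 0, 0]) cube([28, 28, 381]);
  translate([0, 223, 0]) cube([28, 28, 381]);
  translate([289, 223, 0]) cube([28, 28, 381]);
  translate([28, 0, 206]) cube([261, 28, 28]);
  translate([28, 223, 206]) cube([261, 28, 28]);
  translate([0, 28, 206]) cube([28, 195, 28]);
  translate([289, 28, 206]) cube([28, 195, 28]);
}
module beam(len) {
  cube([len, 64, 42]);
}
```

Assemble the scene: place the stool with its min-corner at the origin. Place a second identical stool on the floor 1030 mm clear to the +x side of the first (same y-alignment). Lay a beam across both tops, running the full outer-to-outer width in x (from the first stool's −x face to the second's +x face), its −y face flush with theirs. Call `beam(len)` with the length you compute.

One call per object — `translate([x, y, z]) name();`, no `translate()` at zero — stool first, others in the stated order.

stool();
translate([1347, 0, 0]) stool();
translate([0, 0, 410]) beam(1664);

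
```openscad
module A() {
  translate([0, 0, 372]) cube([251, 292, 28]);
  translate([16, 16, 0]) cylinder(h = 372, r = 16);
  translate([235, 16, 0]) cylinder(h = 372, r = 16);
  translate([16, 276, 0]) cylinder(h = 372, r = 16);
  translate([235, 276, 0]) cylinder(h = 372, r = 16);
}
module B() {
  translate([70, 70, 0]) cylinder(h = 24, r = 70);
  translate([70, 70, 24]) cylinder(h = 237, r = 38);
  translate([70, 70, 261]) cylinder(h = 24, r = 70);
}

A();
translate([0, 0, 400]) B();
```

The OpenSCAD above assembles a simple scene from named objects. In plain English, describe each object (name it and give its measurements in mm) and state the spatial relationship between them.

A is a four-legged stool. The seat is 251×292 mm, 28 mm thick, top at z = 400 mm. It stands on four round legs, each 32 mm in diameter, from z = 0 to the seat underside, each leg's axis is inset half a diameter from the nearest pair of seat edges (so the leg's bounding box is flush with the corner).

B is a spool: two coaxial disc flanges of radius 70 mm and thickness 24 mm, joined by a core cylinder of radius 38 mm and height 237 mm. The lower flange rests on z = 0 and the three cylinders share a vertical axis.

The spool is on top of the stool.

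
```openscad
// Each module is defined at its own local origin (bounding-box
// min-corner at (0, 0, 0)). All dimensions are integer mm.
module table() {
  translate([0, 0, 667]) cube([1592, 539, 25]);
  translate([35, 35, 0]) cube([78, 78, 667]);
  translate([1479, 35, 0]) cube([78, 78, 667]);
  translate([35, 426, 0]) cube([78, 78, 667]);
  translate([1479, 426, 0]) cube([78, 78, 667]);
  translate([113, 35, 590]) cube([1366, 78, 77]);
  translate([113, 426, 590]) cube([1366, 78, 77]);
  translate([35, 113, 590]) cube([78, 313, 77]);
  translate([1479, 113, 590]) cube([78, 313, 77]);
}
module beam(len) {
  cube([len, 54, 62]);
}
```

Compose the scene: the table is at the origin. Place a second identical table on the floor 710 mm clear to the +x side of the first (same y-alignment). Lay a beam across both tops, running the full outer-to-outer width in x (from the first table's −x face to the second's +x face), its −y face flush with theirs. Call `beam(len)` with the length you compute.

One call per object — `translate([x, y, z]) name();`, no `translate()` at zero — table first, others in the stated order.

table();
translate([2302, 0, 0]) table();
translate([0, 0, 692]) beam(3894);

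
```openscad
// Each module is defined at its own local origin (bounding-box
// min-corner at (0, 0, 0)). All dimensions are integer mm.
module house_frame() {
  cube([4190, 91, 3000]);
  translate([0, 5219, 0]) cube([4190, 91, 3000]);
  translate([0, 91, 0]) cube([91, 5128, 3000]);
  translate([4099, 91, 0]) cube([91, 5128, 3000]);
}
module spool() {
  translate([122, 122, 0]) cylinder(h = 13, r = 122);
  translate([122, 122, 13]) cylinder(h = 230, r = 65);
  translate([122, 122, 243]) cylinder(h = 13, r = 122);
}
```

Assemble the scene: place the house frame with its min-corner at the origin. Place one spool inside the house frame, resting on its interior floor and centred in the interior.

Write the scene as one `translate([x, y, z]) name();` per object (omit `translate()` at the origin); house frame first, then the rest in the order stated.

house_frame();
translate([1973, 2533, 0]) spool();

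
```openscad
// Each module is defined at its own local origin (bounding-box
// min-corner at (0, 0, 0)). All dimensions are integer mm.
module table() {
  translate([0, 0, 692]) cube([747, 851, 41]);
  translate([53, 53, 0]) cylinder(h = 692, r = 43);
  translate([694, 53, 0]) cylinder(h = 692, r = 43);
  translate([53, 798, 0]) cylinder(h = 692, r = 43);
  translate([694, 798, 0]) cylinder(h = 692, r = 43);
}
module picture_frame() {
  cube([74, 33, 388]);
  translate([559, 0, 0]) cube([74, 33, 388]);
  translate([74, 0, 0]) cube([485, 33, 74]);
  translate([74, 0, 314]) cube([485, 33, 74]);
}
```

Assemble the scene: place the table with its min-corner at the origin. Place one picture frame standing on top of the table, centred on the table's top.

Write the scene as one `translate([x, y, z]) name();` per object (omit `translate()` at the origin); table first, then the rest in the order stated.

table();
translate([57, 409, 733]) picture_frame();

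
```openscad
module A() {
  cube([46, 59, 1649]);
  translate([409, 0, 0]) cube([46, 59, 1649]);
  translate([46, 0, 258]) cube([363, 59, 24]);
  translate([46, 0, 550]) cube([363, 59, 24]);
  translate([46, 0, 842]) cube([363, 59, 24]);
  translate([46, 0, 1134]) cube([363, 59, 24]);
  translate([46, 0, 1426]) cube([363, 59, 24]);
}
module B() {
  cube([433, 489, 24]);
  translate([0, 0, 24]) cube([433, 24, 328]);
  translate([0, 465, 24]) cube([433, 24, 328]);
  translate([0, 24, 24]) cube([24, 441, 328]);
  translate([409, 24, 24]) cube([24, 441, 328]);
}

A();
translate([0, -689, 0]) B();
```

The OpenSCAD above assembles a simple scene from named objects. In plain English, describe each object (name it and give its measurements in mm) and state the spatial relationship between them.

A is a straight ladder. Two 46×59 mm vertical rails, 1649 mm tall, stand 455 mm apart (outside-to-outside) with their front faces coplanar on the −y side. 5 rungs, each 59 mm deep and 24 mm tall, span between the inner faces of the rails, front faces flush with the rails. The lowest rung's underside is at z = 258 mm and rungs are spaced 292 mm apart (underside to underside).

B is an open storage box with external size 433×489×352 mm and wall thickness 24 mm (the base is also 24 mm thick). The base covers the whole footprint; the four walls stand on the base, with the y-facing walls full-width and the x-facing walls fitting between their inner faces.

The open box is on the floor beside the ladder on its −y side.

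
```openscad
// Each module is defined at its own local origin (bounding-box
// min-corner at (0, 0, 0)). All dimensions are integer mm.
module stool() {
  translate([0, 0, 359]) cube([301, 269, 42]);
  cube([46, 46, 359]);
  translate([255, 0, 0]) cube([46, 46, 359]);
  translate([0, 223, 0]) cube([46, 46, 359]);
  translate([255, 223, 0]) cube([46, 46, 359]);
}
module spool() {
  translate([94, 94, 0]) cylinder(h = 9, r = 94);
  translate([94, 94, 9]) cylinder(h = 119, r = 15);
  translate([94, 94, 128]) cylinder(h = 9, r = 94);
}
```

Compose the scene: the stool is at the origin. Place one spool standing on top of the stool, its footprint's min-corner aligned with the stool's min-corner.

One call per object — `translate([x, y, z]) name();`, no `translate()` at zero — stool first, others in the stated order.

stool();
translate([0, 0, 401]) spool();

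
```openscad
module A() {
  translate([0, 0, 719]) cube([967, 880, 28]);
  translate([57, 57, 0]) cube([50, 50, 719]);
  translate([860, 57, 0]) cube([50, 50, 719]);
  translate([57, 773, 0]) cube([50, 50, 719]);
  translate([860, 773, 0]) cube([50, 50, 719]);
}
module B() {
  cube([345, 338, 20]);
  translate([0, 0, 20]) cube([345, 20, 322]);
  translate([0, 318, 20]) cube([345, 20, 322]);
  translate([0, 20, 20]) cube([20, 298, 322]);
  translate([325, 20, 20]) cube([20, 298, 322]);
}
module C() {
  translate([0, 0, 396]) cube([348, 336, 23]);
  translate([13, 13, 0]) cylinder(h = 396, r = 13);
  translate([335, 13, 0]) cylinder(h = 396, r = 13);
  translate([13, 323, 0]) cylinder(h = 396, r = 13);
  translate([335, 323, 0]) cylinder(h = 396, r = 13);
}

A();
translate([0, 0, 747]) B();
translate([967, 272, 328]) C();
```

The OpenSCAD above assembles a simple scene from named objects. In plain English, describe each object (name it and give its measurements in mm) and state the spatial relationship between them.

A is a table: top 967 mm (x) × 880 mm (y), 28 mm thick, upper face at z = 747 mm, on four 50×50 mm square legs, each inset 57 mm from the nearest pair of top edges, running from z = 0 to the bottom of the top.

B is an open storage box with external size 345×338×342 mm and wall thickness 20 mm (the base is also 20 mm thick). The base covers the whole footprint; the four walls stand on the base, with the y-facing walls full-width and the x-facing walls fitting between their inner faces.

C is a four-legged stool. The seat is a 348×336×23 mm slab whose top surface is at z = 419 mm; four round legs, each 26 mm in diameter, run from the floor (z = 0) to the underside of the seat, each leg's axis is inset half a diameter from the nearest pair of seat edges (so the leg's bounding box is flush with the corner).

The open box is on top of the table. The stool is beside the table with their tops flush at z = 747.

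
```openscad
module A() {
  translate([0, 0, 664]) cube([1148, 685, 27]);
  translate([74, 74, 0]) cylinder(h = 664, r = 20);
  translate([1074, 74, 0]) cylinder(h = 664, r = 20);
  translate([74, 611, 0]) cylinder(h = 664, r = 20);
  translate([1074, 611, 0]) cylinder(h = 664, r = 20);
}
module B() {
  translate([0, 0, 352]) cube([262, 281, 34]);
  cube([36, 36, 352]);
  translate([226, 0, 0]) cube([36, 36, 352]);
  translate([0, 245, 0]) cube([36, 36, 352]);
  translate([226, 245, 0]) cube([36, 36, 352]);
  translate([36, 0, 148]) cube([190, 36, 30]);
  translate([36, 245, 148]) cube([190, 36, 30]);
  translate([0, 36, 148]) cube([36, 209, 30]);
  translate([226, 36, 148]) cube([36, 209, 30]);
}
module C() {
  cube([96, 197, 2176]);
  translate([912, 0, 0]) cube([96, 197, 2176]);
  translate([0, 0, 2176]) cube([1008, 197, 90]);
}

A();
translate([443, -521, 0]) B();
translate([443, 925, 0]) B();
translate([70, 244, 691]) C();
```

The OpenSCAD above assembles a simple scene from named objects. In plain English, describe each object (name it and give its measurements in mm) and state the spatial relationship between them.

A is a table with a 1148×685 mm rectangular top, 27 mm thick, top surface at z = 691 mm, supported by four round legs of 40 mm diameter, each leg's bounding box inset 54 mm from the nearest pair of top edges, running from the floor.

B is a four-legged stool. The seat is a 262×281×34 mm slab whose top surface is at z = 386 mm; four square legs, each 36×36 mm in cross-section, run from the floor (z = 0) to the underside of the seat, each flush with a corner of the seat. Four stretchers, 36 mm wide and 30 mm tall, connect adjacent legs with their undersides at z = 148 mm, each running between the inner faces of the legs it joins and aligned with the legs' outer faces on the other axis.

C is a door frame. The clear opening is 816 mm wide and 2176 mm high. Two 96 mm wide jambs, 197 mm deep, stand either side of the opening from the floor to the top of the opening. A 90 mm thick head sits across the top of both jambs, spanning the full outside width of the frame.

Two stools sit around the table at the −y, +y sides. The door frame is on top of the table, centred.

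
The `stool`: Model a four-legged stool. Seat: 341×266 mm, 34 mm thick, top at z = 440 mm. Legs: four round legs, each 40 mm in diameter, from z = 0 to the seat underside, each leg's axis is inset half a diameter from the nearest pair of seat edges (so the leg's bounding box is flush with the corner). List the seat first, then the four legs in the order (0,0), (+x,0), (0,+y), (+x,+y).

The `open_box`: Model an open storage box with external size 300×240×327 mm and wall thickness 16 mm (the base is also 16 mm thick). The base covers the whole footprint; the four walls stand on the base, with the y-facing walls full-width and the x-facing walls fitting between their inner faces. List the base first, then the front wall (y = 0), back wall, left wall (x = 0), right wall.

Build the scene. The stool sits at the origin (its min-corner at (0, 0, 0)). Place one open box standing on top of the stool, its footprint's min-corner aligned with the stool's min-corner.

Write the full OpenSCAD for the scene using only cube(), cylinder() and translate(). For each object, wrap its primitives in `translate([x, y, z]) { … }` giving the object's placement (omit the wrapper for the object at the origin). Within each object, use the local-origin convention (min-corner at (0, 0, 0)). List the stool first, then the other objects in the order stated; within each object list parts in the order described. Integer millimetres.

translate([0, 0, 406]) cube([341, 266, 34]);
translate([20, 20, 0]) cylinder(h = 406, r = 20);
translate([321, 20, 0]) cylinder(h = 406, r = 20);
translate([20, 246, 0]) cylinder(h = 406, r = 20);
translate([321, 246, 0]) cylinder(h = 406, r = 20);
translate([0, 0, 440]) {
  cube([300, 240, 16]);
  translate([0, 0, 16]) cube([300, 16, 311]);
  translate([0, 224, 16]) cube([300, 16, 311]);
  translate([0, 16, 16]) cube([16, 208, 311]);
  translate([284, 16, 16]) cube([16, 208, 311]);
}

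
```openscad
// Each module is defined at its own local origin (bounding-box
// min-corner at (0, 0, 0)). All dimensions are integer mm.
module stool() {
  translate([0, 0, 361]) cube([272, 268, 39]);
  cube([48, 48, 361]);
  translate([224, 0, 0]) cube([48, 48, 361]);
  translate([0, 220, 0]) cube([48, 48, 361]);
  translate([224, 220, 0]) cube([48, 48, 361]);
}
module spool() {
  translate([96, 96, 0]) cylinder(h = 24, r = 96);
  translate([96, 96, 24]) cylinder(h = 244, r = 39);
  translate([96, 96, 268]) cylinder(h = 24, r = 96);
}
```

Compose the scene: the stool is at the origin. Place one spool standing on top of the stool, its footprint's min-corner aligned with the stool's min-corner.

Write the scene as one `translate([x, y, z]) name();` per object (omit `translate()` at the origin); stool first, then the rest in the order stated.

stool();
translate([0, 0, 400]) spool();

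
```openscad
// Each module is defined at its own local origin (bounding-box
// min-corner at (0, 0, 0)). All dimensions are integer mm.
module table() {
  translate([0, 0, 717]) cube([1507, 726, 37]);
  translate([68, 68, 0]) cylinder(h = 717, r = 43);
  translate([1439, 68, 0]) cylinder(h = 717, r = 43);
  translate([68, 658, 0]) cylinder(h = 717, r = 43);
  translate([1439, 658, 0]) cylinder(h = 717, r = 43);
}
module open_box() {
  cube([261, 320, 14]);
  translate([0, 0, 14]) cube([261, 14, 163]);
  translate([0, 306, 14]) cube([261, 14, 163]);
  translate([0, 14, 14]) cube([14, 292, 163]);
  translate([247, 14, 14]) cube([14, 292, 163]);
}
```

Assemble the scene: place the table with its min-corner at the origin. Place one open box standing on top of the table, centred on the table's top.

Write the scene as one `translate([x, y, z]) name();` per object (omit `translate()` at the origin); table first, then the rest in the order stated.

table();
translate([623, 203, 754]) open_box();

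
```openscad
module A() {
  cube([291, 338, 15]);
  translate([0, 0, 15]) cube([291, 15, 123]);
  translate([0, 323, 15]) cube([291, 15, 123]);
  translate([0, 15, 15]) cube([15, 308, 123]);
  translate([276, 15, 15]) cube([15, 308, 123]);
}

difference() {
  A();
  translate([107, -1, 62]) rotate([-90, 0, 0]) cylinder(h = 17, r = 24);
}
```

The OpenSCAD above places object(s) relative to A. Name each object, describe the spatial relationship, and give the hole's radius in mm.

A is an open box. The open box has a circular hole through its front wall. The hole's radius is 24 mm.

The subtracted cylinder has r = 24 mm.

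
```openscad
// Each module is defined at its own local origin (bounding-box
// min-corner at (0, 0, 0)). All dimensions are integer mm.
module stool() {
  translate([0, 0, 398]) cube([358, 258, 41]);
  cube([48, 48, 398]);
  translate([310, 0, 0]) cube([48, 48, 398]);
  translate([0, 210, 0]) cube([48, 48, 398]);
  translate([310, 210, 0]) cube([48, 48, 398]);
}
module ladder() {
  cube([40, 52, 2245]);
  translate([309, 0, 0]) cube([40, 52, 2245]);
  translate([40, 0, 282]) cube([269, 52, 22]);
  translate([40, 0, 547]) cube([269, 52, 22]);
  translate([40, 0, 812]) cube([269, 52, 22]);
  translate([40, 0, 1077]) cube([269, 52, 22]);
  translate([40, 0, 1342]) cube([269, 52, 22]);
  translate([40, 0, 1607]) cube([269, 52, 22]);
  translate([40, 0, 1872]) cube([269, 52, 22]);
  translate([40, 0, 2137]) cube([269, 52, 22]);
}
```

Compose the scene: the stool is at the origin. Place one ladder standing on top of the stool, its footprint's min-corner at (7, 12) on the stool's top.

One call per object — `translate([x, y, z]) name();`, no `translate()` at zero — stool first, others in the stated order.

stool();
translate([7, 12, 439]) ladder();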